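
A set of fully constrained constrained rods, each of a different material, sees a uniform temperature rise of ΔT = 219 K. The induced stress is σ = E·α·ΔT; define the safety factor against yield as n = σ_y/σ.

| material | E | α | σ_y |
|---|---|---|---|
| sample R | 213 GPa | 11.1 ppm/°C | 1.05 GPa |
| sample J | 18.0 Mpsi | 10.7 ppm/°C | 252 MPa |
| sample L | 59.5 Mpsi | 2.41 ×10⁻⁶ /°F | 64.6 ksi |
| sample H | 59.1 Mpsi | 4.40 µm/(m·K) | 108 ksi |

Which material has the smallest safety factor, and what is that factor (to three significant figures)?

sample J, n = 0.867

Per material, after unit conversion:
  sample R: E = 213.0, α = 11.1, σ_y = 1050 → σ = 518 MPa, n = 2.03
  sample J: E = 124.1, α = 10.7, σ_y = 252.0 → σ = 291 MPa, n = 0.867
  sample L: E = 410.2, α = 4.34, σ_y = 445.4 → σ = 390 MPa, n = 1.14
  sample H: E = 407.5, α = 4.40, σ_y = 744.6 → σ = 393 MPa, n = 1.90
Sample J has the lowest safety factor, n = 0.867.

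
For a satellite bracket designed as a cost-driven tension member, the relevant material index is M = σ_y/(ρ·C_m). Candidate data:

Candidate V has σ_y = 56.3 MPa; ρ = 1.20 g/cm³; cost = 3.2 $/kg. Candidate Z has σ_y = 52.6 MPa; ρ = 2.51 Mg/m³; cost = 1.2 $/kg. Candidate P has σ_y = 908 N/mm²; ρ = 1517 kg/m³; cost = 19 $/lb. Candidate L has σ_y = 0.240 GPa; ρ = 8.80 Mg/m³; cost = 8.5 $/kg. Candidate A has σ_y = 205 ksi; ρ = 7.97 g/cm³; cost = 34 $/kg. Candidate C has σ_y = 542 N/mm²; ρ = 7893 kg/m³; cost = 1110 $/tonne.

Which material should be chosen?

Putting every candidate on a common basis:
  candidate V: σ_y = 56.30 MPa, ρ = 1200 kg/m³, cost = 3.200 $/kg
  candidate Z: σ_y = 52.60 MPa, ρ = 2510 kg/m³, cost = 1.200 $/kg
  candidate P: σ_y = 908.0 MPa, ρ = 1517 kg/m³, cost = 41.89 $/kg
  candidate L: σ_y = 240.0 MPa, ρ = 8800 kg/m³, cost = 8.500 $/kg
  candidate A: σ_y = 1413 MPa, ρ = 7970 kg/m³, cost = 34.00 $/kg
  candidate C: σ_y = 542.0 MPa, ρ = 7893 kg/m³, cost = 1.110 $/kg
  candidate C: M = 61.9 kN·m per $
  candidate Z: M = 17.5 kN·m per $
  candidate V: M = 14.7 kN·m per $
  candidate P: M = 14.3 kN·m per $
  candidate A: M = 5.22 kN·m per $
  candidate L: M = 3.21 kN·m per $
The maximum is for candidate C.

candidate C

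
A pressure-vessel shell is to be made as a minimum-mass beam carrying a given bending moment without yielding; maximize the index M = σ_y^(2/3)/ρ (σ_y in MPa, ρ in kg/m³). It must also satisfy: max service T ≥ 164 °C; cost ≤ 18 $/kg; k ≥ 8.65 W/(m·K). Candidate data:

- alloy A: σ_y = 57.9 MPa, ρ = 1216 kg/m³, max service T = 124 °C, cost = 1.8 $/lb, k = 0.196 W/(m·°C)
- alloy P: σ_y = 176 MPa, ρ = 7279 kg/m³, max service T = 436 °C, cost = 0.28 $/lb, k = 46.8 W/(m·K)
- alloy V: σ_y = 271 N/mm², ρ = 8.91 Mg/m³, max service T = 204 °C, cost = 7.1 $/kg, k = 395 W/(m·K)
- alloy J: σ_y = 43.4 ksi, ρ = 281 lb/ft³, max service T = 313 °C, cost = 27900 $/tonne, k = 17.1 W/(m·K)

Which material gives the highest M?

Screen on constraints: max service T ≥ 164 °C; cost ≤ 18 $/kg; k ≥ 8.65 W/(m·K). Survivors: alloy P, alloy V.
Putting every candidate on a common basis:
  alloy P: σ_y = 176.0 MPa, ρ = 7279 kg/m³
  alloy V: σ_y = 271.0 MPa, ρ = 8910 kg/m³
  alloy V: M = 4.70×10⁻³
  alloy P: M = 4.31×10⁻³
Highest index: alloy V.

alloy V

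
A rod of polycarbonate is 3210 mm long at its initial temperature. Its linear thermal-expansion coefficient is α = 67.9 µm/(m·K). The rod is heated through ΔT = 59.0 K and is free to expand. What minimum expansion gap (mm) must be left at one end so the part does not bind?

ΔL = α·L₀·ΔT = 67.9×10⁻⁶ × 3210 mm × 59.00 K = 12.9 mm.

12.9 mm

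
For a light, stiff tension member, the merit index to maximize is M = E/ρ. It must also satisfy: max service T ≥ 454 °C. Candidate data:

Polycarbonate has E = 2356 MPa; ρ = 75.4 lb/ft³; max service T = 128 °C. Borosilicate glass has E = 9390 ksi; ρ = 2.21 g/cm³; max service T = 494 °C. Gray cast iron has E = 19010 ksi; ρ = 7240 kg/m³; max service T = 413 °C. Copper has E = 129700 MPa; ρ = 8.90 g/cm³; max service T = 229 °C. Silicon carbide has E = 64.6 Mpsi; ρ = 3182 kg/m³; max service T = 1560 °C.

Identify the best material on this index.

Screen on constraints: max service T ≥ 454 °C. Survivors: borosilicate glass, silicon carbide.
Putting every candidate on a common basis:
  borosilicate glass: E = 64.74 GPa, ρ = 2210 kg/m³
  silicon carbide: E = 445.4 GPa, ρ = 3182 kg/m³
  silicon carbide: M = 140 MN·m/kg
  borosilicate glass: M = 29.3 MN·m/kg
Highest index: silicon carbide.

silicon carbide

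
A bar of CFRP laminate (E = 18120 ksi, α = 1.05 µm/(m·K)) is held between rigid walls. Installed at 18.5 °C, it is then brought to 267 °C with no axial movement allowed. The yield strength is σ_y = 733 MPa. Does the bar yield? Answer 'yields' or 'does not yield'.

E = 18120 ksi = 124.9 GPa.
ΔT = 248.5 K. Constrained thermal stress σ = E·α·ΔT = 124.9×10³ MPa × 1.05×10⁻⁶ × 248.5 = 32.6 MPa (compressive).
Compare to σ_y = 733 MPa: σ < σ_y, so it does not yield.

does not yield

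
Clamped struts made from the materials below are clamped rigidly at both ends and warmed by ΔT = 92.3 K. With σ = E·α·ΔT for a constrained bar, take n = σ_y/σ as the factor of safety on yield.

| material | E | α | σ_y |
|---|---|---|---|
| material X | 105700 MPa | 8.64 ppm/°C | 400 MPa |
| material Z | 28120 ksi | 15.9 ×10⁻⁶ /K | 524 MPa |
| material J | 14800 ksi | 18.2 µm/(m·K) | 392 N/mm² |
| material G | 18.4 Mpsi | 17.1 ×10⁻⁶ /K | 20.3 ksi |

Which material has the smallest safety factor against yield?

With everything in SI (GPa, ×10⁻⁶/K, MPa):
  material X: E = 105.7, α = 8.64, σ_y = 400.0 → σ = 84.3 MPa, n = 4.75
  material Z: E = 193.9, α = 15.9, σ_y = 524.0 → σ = 285 MPa, n = 1.84
  material J: E = 102.0, α = 18.2, σ_y = 392.0 → σ = 171 MPa, n = 2.29
  material G: E = 126.9, α = 17.1, σ_y = 140.0 → σ = 200 MPa, n = 0.699
Smallest n: material G with n = 0.699.

material G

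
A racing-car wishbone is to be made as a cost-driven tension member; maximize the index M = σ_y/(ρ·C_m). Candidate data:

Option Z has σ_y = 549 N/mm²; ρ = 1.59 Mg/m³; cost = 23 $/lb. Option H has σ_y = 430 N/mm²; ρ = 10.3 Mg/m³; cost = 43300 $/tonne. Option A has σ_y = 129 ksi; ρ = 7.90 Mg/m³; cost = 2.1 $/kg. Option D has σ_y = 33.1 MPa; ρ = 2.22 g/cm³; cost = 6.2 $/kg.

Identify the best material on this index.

Normalizing units and computing the index:
  option Z: σ_y = 549.0 MPa, ρ = 1590 kg/m³, cost = 50.71 $/kg
  option H: σ_y = 430.0 MPa, ρ = 10300 kg/m³, cost = 43.30 $/kg
  option A: σ_y = 889.4 MPa, ρ = 7900 kg/m³, cost = 2.100 $/kg
  option D: σ_y = 33.10 MPa, ρ = 2220 kg/m³, cost = 6.200 $/kg
  option A: M = 53.6 kN·m per $
  option Z: M = 6.81 kN·m per $
  option D: M = 2.40 kN·m per $
  option H: M = 0.964 kN·m per $
Option A has the largest M.

option A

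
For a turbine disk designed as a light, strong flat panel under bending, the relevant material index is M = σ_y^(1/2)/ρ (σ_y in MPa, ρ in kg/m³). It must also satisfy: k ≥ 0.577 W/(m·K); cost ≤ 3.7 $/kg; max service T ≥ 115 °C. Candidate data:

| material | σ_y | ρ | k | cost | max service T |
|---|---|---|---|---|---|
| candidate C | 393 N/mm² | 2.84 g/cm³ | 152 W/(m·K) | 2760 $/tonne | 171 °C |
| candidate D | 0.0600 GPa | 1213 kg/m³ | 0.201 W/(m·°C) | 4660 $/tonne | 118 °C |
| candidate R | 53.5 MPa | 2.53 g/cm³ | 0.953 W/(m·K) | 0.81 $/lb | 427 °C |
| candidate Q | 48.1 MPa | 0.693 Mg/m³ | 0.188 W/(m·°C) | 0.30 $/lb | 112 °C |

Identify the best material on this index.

Screen on constraints: k ≥ 0.577 W/(m·K); cost ≤ 3.7 $/kg; max service T ≥ 115 °C. Survivors: candidate C, candidate R.
Putting every candidate on a common basis:
  candidate C: σ_y = 393.0 MPa, ρ = 2840 kg/m³
  candidate R: σ_y = 53.50 MPa, ρ = 2530 kg/m³
  candidate C: M = 6.98×10⁻³
  candidate R: M = 2.89×10⁻³
Candidate C ranks first.

candidate C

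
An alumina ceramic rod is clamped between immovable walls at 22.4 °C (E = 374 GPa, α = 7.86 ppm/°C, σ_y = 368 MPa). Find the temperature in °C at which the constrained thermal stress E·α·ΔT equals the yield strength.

E·α·ΔT = 368.0 MPa ⇒ ΔT = 368.0 / (374.0×10³ × 7.86×10⁻⁶) = 125.2 K.
T = 22.4 + 125.2 = 147.6 °C.

148 °C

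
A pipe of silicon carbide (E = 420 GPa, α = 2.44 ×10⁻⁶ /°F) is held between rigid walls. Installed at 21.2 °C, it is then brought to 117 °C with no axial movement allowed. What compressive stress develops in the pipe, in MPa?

α = 2.44×10⁻⁶/°F × 9/5 = 4.39×10⁻⁶/K.
ΔT = 95.80 K. Constrained thermal stress σ = E·α·ΔT = 420.0×10³ MPa × 4.39×10⁻⁶ × 95.80 = 177 MPa (compressive).

177 MPa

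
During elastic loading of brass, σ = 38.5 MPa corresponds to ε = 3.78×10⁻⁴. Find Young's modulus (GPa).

E = σ/ε = 38.5 MPa / 3.78×10⁻⁴ = 101900 MPa = 102 GPa.

102 GPa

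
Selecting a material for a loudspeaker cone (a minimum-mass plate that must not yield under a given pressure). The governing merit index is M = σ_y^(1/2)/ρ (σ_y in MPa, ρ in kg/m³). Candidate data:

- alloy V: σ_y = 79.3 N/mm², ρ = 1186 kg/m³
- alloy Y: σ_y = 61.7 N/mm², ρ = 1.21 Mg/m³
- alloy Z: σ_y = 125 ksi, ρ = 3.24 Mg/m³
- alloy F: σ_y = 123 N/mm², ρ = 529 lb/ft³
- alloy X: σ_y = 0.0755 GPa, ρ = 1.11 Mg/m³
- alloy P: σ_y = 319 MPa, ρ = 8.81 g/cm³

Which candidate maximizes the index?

alloy Z

Normalizing units and computing the index:
  alloy V: σ_y = 79.30 MPa, ρ = 1186 kg/m³
  alloy Y: σ_y = 61.70 MPa, ρ = 1210 kg/m³
  alloy Z: σ_y = 861.8 MPa, ρ = 3240 kg/m³
  alloy F: σ_y = 123.0 MPa, ρ = 8474 kg/m³
  alloy X: σ_y = 75.50 MPa, ρ = 1110 kg/m³
  alloy P: σ_y = 319.0 MPa, ρ = 8810 kg/m³
  alloy Z: M = 9.06×10⁻³
  alloy X: M = 7.83×10⁻³
  alloy V: M = 7.51×10⁻³
  alloy Y: M = 6.49×10⁻³
  alloy P: M = 2.03×10⁻³
  alloy F: M = 1.31×10⁻³
Alloy Z ranks first.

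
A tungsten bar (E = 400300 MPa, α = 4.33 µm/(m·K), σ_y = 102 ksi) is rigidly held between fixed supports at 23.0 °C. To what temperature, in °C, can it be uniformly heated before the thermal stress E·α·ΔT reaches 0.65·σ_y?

E = 400300 MPa = 400.3 GPa.
σ_y = 102 ksi = 703.3 MPa.
E·α·ΔT = 457.1 MPa ⇒ ΔT = 457.1 / (400.3×10³ × 4.33×10⁻⁶) = 263.7 K.
T = 23.0 + 263.7 = 286.7 °C.

287 °C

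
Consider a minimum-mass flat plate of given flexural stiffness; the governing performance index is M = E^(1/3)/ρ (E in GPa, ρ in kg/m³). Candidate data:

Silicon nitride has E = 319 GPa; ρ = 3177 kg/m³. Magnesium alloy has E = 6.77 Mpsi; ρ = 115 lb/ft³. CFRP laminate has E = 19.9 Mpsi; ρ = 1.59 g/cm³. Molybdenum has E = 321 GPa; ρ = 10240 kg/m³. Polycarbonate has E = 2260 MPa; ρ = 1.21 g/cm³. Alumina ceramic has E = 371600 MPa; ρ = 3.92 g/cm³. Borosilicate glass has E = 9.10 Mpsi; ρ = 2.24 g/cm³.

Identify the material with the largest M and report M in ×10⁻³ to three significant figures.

After converting to SI:
  silicon nitride: E = 319.0 GPa, ρ = 3177 kg/m³
  magnesium alloy: E = 46.68 GPa, ρ = 1842 kg/m³
  CFRP laminate: E = 137.2 GPa, ρ = 1590 kg/m³
  molybdenum: E = 321.0 GPa, ρ = 10240 kg/m³
  polycarbonate: E = 2.260 GPa, ρ = 1210 kg/m³
  alumina ceramic: E = 371.6 GPa, ρ = 3920 kg/m³
  borosilicate glass: E = 62.74 GPa, ρ = 2240 kg/m³
  CFRP laminate: M = 3.24×10⁻³
  silicon nitride: M = 2.15×10⁻³
  magnesium alloy: M = 1.95×10⁻³
  alumina ceramic: M = 1.83×10⁻³
  borosilicate glass: M = 1.77×10⁻³
  polycarbonate: M = 1.08×10⁻³
  molybdenum: M = 0.669×10⁻³
The maximum is for CFRP laminate.

CFRP laminate, M = 3.24×10⁻³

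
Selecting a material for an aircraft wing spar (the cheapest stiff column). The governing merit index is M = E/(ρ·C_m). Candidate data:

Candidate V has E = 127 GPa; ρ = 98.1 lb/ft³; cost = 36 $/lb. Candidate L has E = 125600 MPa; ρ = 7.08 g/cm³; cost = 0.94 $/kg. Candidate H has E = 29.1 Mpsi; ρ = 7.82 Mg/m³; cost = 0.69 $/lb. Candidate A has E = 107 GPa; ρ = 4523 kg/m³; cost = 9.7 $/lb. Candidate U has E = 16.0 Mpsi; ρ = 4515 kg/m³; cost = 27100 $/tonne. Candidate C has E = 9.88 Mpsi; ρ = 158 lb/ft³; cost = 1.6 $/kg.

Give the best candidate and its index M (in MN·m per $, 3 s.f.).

Putting every candidate on a common basis:
  candidate V: E = 127.0 GPa, ρ = 1571 kg/m³, cost = 79.37 $/kg
  candidate L: E = 125.6 GPa, ρ = 7080 kg/m³, cost = 0.9400 $/kg
  candidate H: E = 200.6 GPa, ρ = 7820 kg/m³, cost = 1.521 $/kg
  candidate A: E = 107.0 GPa, ρ = 4523 kg/m³, cost = 21.38 $/kg
  candidate U: E = 110.3 GPa, ρ = 4515 kg/m³, cost = 27.10 $/kg
  candidate C: E = 68.12 GPa, ρ = 2531 kg/m³, cost = 1.600 $/kg
  candidate L: M = 18.9 MN·m per $
  candidate H: M = 16.9 MN·m per $
  candidate C: M = 16.8 MN·m per $
  candidate A: M = 1.11 MN·m per $
  candidate V: M = 1.02 MN·m per $
  candidate U: M = 0.902 MN·m per $
Candidate L has the largest M.

candidate L, M = 18.9 MN·m per $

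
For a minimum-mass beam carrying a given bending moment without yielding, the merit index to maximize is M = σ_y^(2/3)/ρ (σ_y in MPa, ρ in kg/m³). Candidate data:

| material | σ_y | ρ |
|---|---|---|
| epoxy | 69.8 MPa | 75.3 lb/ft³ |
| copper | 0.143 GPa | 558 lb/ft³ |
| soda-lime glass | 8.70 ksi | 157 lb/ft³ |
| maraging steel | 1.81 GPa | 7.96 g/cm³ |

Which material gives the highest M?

maraging steel

Convert each candidate to consistent units, then evaluate M:
  epoxy: σ_y = 69.80 MPa, ρ = 1206 kg/m³
  copper: σ_y = 143.0 MPa, ρ = 8938 kg/m³
  soda-lime glass: σ_y = 59.98 MPa, ρ = 2515 kg/m³
  maraging steel: σ_y = 1810 MPa, ρ = 7960 kg/m³
  maraging steel: M = 18.7×10⁻³
  epoxy: M = 14.1×10⁻³
  soda-lime glass: M = 6.09×10⁻³
  copper: M = 3.06×10⁻³
Maraging steel ranks first.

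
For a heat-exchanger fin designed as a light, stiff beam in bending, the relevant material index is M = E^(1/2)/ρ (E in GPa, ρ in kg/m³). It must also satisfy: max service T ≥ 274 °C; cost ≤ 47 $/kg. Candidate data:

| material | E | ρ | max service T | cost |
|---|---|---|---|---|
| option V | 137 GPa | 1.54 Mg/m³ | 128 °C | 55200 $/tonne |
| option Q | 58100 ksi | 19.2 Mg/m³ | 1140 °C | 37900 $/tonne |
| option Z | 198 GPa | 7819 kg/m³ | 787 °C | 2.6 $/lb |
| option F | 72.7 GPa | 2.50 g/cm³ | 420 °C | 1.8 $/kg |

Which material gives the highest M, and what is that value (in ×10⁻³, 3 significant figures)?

Screen on constraints: max service T ≥ 274 °C; cost ≤ 47 $/kg. Survivors: option Q, option Z, option F.
Convert each candidate to consistent units, then evaluate M:
  option Q: E = 400.6 GPa, ρ = 19200 kg/m³
  option Z: E = 198.0 GPa, ρ = 7819 kg/m³
  option F: E = 72.70 GPa, ρ = 2500 kg/m³
  option F: M = 3.41×10⁻³
  option Z: M = 1.80×10⁻³
  option Q: M = 1.04×10⁻³
Option F ranks first.

option F, M = 3.41×10⁻³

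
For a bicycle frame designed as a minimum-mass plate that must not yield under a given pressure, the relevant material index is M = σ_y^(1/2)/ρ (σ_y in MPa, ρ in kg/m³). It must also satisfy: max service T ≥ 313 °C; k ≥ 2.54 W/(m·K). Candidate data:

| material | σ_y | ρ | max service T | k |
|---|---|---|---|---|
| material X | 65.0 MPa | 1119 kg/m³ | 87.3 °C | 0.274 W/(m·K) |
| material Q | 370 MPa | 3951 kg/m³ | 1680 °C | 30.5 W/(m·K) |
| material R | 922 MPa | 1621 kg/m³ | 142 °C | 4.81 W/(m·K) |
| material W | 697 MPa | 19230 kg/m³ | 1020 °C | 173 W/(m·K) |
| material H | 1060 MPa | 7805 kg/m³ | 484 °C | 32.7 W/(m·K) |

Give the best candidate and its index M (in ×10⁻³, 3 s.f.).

Screen on constraints: max service T ≥ 313 °C; k ≥ 2.54 W/(m·K). Survivors: material Q, material W, material H.
Evaluate M for each candidate:
  material Q: M = 4.87×10⁻³
  material H: M = 4.17×10⁻³
  material W: M = 1.37×10⁻³
The maximum is for material Q.

material Q, M = 4.87×10⁻³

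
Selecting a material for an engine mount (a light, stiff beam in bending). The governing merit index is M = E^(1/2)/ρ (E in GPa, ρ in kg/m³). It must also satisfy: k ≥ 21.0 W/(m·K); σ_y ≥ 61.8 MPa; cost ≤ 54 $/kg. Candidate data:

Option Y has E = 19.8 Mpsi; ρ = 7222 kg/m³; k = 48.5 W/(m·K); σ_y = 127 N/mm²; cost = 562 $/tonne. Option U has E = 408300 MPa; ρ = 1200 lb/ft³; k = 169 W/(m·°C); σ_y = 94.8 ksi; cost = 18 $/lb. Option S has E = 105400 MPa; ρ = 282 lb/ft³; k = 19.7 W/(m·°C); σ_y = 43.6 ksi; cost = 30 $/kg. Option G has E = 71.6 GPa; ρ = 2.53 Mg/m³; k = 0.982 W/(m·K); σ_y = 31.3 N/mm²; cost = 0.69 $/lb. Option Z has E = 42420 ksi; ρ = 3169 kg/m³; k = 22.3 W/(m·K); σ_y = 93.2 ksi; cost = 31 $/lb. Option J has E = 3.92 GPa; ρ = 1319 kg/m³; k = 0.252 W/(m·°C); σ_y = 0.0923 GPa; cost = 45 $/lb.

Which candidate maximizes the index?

Screen on constraints: k ≥ 21.0 W/(m·K); σ_y ≥ 61.8 MPa; cost ≤ 54 $/kg. Survivors: option Y, option U.
After converting to SI:
  option Y: E = 136.5 GPa, ρ = 7222 kg/m³
  option U: E = 408.3 GPa, ρ = 19220 kg/m³
  option Y: M = 1.62×10⁻³
  option U: M = 1.05×10⁻³
Option Y ranks first.

option Y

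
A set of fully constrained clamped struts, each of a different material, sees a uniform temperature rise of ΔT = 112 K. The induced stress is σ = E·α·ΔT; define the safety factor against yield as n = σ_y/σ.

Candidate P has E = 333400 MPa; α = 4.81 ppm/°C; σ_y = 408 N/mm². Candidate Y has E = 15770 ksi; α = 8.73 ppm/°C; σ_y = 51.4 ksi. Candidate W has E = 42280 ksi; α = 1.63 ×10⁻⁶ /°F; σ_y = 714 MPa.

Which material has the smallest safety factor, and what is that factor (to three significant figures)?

Converting E to GPa, α to ×10⁻⁶/K, σ_y to MPa, then σ and n for each:
  candidate P: E = 333.4, α = 4.81, σ_y = 408.0 → σ = 180 MPa, n = 2.27
  candidate Y: E = 108.7, α = 8.73, σ_y = 354.4 → σ = 106 MPa, n = 3.33
  candidate W: E = 291.5, α = 2.93, σ_y = 714.0 → σ = 95.8 MPa, n = 7.45
The minimum is candidate P at n = 2.27.

candidate P, n = 2.27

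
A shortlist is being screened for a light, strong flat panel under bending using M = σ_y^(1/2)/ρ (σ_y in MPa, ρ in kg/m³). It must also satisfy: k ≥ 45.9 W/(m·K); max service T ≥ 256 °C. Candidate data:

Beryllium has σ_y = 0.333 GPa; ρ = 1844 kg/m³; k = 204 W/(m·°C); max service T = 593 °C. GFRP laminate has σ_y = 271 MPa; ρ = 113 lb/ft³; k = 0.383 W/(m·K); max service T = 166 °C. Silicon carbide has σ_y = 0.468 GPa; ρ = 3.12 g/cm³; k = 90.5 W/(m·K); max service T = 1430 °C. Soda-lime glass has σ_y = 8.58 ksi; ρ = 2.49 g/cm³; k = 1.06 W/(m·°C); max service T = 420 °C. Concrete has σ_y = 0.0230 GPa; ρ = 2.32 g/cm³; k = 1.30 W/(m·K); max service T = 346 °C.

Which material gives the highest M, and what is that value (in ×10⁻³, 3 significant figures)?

Screen on constraints: k ≥ 45.9 W/(m·K); max service T ≥ 256 °C. Survivors: beryllium, silicon carbide.
Putting every candidate on a common basis:
  beryllium: σ_y = 333.0 MPa, ρ = 1844 kg/m³
  silicon carbide: σ_y = 468.0 MPa, ρ = 3120 kg/m³
  beryllium: M = 9.90×10⁻³
  silicon carbide: M = 6.93×10⁻³
Beryllium ranks first.

beryllium, M = 9.90×10⁻³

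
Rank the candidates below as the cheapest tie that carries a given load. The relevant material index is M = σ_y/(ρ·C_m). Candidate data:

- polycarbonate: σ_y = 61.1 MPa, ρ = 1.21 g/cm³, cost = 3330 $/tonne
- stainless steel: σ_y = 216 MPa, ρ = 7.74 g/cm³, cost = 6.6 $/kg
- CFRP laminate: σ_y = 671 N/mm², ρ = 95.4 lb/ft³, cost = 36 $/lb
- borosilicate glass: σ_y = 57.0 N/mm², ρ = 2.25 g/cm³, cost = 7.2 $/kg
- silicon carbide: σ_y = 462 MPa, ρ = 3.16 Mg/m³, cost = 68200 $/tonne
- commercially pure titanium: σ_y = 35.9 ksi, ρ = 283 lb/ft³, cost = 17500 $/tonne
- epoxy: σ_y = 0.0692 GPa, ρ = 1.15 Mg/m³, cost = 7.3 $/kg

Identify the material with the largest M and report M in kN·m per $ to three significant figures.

polycarbonate, M = 15.2 kN·m per $

In SI units:
  polycarbonate: σ_y = 61.10 MPa, ρ = 1210 kg/m³, cost = 3.330 $/kg
  stainless steel: σ_y = 216.0 MPa, ρ = 7740 kg/m³, cost = 6.600 $/kg
  CFRP laminate: σ_y = 671.0 MPa, ρ = 1528 kg/m³, cost = 79.37 $/kg
  borosilicate glass: σ_y = 57.00 MPa, ρ = 2250 kg/m³, cost = 7.200 $/kg
  silicon carbide: σ_y = 462.0 MPa, ρ = 3160 kg/m³, cost = 68.20 $/kg
  commercially pure titanium: σ_y = 247.5 MPa, ρ = 4533 kg/m³, cost = 17.50 $/kg
  epoxy: σ_y = 69.20 MPa, ρ = 1150 kg/m³, cost = 7.300 $/kg
  polycarbonate: M = 15.2 kN·m per $
  epoxy: M = 8.24 kN·m per $
  CFRP laminate: M = 5.53 kN·m per $
  stainless steel: M = 4.23 kN·m per $
  borosilicate glass: M = 3.52 kN·m per $
  commercially pure titanium: M = 3.12 kN·m per $
  silicon carbide: M = 2.14 kN·m per $
Highest index: polycarbonate.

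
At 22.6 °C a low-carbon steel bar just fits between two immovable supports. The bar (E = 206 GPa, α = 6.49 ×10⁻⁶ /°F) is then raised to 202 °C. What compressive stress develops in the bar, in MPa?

α = 6.49×10⁻⁶/°F × 9/5 = 11.7×10⁻⁶/K.
ΔT = 179.4 K. Constrained thermal stress σ = E·α·ΔT = 206.0×10³ MPa × 11.7×10⁻⁶ × 179.4 = 432 MPa (compressive).

432 MPa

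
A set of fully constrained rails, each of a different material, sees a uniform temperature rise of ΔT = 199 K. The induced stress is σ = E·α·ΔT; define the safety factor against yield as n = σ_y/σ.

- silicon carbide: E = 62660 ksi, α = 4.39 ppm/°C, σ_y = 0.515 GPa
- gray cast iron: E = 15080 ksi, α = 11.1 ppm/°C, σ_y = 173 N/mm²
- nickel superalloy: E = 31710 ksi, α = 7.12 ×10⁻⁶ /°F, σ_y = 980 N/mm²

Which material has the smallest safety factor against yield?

Converting E to GPa, α to ×10⁻⁶/K, σ_y to MPa, then σ and n for each:
  silicon carbide: E = 432.0, α = 4.39, σ_y = 515.0 → σ = 377 MPa, n = 1.36
  gray cast iron: E = 104.0, α = 11.1, σ_y = 173.0 → σ = 230 MPa, n = 0.753
  nickel superalloy: E = 218.6, α = 12.8, σ_y = 980.0 → σ = 558 MPa, n = 1.76
The minimum is gray cast iron at n = 0.753.

gray cast iron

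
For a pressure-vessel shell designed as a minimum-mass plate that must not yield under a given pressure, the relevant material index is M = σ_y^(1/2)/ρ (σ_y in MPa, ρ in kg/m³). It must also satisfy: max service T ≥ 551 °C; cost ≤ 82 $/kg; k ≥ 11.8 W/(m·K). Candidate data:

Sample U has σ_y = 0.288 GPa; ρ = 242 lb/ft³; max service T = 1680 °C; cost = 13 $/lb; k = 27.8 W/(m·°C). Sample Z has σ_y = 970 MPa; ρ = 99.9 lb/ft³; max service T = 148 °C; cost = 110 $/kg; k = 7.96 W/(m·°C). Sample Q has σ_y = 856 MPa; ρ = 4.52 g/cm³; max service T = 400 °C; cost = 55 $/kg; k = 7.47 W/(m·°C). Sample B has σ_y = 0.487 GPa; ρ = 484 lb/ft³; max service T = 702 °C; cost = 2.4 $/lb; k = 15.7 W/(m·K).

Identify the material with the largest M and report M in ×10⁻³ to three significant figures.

sample U, M = 4.38×10⁻³

Screen on constraints: max service T ≥ 551 °C; cost ≤ 82 $/kg; k ≥ 11.8 W/(m·K). Survivors: sample U, sample B.
Convert each candidate to consistent units, then evaluate M:
  sample U: σ_y = 288.0 MPa, ρ = 3876 kg/m³
  sample B: σ_y = 487.0 MPa, ρ = 7753 kg/m³
  sample U: M = 4.38×10⁻³
  sample B: M = 2.85×10⁻³
Highest index: sample U.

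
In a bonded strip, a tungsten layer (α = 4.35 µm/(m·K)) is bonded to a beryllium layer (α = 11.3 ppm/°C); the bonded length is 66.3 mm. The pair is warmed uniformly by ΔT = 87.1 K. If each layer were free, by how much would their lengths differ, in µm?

Δα = |4.35 − 11.3|×10⁻⁶/K = 6.95×10⁻⁶/K.
ΔL_mismatch = Δα·L·ΔT = 6.95×10⁻⁶ × 66.3 mm × 87.1 K = 40.1 µm.

40.1 µm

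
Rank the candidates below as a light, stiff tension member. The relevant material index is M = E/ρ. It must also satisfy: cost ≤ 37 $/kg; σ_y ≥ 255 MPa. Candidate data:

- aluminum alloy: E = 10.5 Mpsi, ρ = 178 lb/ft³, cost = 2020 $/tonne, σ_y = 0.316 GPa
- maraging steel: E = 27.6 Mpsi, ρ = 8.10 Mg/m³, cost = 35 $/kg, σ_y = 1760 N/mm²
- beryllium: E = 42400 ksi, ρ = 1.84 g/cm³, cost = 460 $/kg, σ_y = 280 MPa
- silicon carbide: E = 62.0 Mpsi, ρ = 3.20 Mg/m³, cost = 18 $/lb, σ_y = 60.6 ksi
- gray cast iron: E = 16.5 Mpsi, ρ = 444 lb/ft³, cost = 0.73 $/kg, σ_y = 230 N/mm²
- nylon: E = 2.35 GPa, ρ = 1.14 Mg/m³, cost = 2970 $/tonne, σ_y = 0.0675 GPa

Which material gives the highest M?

aluminum alloy

Screen on constraints: cost ≤ 37 $/kg; σ_y ≥ 255 MPa. Survivors: aluminum alloy, maraging steel.
Convert each candidate to consistent units, then evaluate M:
  aluminum alloy: E = 72.39 GPa, ρ = 2851 kg/m³
  maraging steel: E = 190.3 GPa, ρ = 8100 kg/m³
  aluminum alloy: M = 25.4 MN·m/kg
  maraging steel: M = 23.5 MN·m/kg
Highest index: aluminum alloy.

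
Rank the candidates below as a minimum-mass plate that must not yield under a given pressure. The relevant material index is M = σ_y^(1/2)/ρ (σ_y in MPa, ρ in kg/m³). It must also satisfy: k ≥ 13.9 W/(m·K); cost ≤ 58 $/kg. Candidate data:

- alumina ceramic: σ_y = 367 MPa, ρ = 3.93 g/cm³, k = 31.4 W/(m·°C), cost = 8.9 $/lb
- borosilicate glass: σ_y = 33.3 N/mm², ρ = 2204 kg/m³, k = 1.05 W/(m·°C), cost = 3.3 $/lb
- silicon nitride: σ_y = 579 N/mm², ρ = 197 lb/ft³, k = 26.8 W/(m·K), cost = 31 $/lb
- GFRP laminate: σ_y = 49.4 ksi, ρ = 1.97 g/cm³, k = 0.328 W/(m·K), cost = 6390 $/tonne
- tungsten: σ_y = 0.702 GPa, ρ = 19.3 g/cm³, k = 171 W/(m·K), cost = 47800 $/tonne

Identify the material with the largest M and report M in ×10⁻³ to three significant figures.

Screen on constraints: k ≥ 13.9 W/(m·K); cost ≤ 58 $/kg. Survivors: alumina ceramic, tungsten.
In SI units:
  alumina ceramic: σ_y = 367.0 MPa, ρ = 3930 kg/m³
  tungsten: σ_y = 702.0 MPa, ρ = 19300 kg/m³
  alumina ceramic: M = 4.87×10⁻³
  tungsten: M = 1.37×10⁻³
Alumina ceramic ranks first.

alumina ceramic, M = 4.87×10⁻³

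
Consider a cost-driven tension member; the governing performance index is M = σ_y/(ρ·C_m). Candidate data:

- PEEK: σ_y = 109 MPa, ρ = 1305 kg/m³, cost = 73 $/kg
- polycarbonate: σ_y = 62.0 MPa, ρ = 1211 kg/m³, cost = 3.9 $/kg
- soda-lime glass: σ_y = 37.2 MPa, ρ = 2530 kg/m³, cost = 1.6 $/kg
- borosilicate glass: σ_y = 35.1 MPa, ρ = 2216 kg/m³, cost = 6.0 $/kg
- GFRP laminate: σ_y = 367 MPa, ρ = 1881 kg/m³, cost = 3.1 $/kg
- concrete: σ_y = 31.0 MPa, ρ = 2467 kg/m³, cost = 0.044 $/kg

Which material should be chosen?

concrete

Computing M directly (units already consistent):
  concrete: M = 286 kN·m per $
  GFRP laminate: M = 62.9 kN·m per $
  polycarbonate: M = 13.1 kN·m per $
  soda-lime glass: M = 9.19 kN·m per $
  borosilicate glass: M = 2.64 kN·m per $
  PEEK: M = 1.14 kN·m per $
The maximum is for concrete.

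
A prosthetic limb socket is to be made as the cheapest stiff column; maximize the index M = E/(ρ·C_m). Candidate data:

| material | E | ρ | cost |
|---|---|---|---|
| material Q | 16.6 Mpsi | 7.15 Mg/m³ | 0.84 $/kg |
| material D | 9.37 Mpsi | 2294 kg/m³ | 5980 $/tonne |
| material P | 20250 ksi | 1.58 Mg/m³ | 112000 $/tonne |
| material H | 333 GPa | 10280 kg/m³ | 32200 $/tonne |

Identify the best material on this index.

After converting to SI:
  material Q: E = 114.5 GPa, ρ = 7150 kg/m³, cost = 0.8400 $/kg
  material D: E = 64.60 GPa, ρ = 2294 kg/m³, cost = 5.980 $/kg
  material P: E = 139.6 GPa, ρ = 1580 kg/m³, cost = 112.0 $/kg
  material H: E = 333.0 GPa, ρ = 10280 kg/m³, cost = 32.20 $/kg
  material Q: M = 19.1 MN·m per $
  material D: M = 4.71 MN·m per $
  material H: M = 1.01 MN·m per $
  material P: M = 0.789 MN·m per $
Material Q has the largest M.

material Q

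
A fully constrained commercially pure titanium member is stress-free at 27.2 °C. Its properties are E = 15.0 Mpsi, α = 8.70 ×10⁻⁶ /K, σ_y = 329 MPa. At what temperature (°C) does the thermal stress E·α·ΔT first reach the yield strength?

E = 15.0 Mpsi = 103.4 GPa.
E·α·ΔT = 329.0 MPa ⇒ ΔT = 329.0 / (103.4×10³ × 8.70×10⁻⁶) = 365.7 K.
T = 27.2 + 365.7 = 392.9 °C.

393 °C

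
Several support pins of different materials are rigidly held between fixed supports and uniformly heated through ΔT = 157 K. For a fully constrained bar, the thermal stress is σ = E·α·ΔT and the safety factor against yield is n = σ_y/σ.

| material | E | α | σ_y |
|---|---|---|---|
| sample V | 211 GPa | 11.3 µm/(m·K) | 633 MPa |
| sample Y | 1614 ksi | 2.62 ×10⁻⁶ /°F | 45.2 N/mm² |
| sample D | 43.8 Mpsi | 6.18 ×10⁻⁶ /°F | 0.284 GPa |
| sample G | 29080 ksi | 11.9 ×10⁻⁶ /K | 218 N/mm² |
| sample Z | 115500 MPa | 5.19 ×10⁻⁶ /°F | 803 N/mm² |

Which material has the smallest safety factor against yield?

sample D

With everything in SI (GPa, ×10⁻⁶/K, MPa):
  sample V: E = 211.0, α = 11.3, σ_y = 633.0 → σ = 374 MPa, n = 1.69
  sample Y: E = 11.13, α = 4.72, σ_y = 45.20 → σ = 8.24 MPa, n = 5.49
  sample D: E = 302.0, α = 11.1, σ_y = 284.0 → σ = 527 MPa, n = 0.538
  sample G: E = 200.5, α = 11.9, σ_y = 218.0 → σ = 375 MPa, n = 0.582
  sample Z: E = 115.5, α = 9.34, σ_y = 803.0 → σ = 169 MPa, n = 4.74
The minimum is sample D at n = 0.538.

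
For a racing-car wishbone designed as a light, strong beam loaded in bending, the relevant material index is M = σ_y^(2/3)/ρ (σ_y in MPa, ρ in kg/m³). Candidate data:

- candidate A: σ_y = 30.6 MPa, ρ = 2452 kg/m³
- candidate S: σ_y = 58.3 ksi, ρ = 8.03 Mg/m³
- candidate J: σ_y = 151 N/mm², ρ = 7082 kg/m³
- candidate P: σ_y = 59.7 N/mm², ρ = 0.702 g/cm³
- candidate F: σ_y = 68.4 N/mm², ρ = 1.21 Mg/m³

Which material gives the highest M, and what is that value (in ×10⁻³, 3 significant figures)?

candidate P, M = 21.8×10⁻³

After converting to SI:
  candidate A: σ_y = 30.60 MPa, ρ = 2452 kg/m³
  candidate S: σ_y = 402.0 MPa, ρ = 8030 kg/m³
  candidate J: σ_y = 151.0 MPa, ρ = 7082 kg/m³
  candidate P: σ_y = 59.70 MPa, ρ = 702.0 kg/m³
  candidate F: σ_y = 68.40 MPa, ρ = 1210 kg/m³
  candidate P: M = 21.8×10⁻³
  candidate F: M = 13.8×10⁻³
  candidate S: M = 6.78×10⁻³
  candidate J: M = 4.00×10⁻³
  candidate A: M = 3.99×10⁻³
The maximum is for candidate P.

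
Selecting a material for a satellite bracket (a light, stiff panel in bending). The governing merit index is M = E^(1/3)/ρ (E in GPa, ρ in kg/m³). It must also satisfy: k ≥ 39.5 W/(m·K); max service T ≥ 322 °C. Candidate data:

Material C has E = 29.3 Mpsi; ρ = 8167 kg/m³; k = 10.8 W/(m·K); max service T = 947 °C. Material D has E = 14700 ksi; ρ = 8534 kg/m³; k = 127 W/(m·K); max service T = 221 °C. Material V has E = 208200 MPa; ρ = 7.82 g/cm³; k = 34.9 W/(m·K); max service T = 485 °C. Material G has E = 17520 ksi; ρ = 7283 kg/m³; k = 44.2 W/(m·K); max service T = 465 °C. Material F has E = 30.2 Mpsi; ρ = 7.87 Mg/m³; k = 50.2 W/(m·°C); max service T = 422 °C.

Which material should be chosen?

Screen on constraints: k ≥ 39.5 W/(m·K); max service T ≥ 322 °C. Survivors: material G, material F.
Putting every candidate on a common basis:
  material G: E = 120.8 GPa, ρ = 7283 kg/m³
  material F: E = 208.2 GPa, ρ = 7870 kg/m³
  material F: M = 0.753×10⁻³
  material G: M = 0.679×10⁻³
Material F ranks first.

material F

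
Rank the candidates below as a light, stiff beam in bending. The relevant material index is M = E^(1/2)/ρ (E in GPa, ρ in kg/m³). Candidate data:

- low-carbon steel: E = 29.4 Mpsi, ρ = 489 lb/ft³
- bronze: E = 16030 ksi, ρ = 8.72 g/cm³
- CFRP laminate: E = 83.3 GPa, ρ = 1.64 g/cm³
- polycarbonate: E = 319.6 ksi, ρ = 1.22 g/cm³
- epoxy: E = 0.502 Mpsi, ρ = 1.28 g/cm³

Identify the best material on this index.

In SI units:
  low-carbon steel: E = 202.7 GPa, ρ = 7833 kg/m³
  bronze: E = 110.5 GPa, ρ = 8720 kg/m³
  CFRP laminate: E = 83.30 GPa, ρ = 1640 kg/m³
  polycarbonate: E = 2.204 GPa, ρ = 1220 kg/m³
  epoxy: E = 3.461 GPa, ρ = 1280 kg/m³
  CFRP laminate: M = 5.57×10⁻³
  low-carbon steel: M = 1.82×10⁻³
  epoxy: M = 1.45×10⁻³
  polycarbonate: M = 1.22×10⁻³
  bronze: M = 1.21×10⁻³
Highest index: CFRP laminate.

CFRP laminate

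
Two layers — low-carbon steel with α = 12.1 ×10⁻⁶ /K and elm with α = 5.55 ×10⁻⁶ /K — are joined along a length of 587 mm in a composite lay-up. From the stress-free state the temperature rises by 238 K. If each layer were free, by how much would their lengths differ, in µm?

915 µm

Δα = |12.1 − 5.55|×10⁻⁶/K = 6.55×10⁻⁶/K.
ΔL_mismatch = Δα·L·ΔT = 6.55×10⁻⁶ × 587.0 mm × 238.0 K = 915 µm.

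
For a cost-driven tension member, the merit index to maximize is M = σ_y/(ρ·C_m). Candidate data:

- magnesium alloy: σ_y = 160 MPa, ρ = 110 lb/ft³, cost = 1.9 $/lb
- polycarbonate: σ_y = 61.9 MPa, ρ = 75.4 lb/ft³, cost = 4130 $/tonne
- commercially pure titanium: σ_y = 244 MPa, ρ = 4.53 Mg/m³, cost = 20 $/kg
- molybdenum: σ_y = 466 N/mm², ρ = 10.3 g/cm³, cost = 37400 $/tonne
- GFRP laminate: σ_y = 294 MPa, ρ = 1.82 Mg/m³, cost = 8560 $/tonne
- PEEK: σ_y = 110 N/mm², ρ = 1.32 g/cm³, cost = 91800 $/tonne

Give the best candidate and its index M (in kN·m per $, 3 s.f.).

magnesium alloy, M = 21.7 kN·m per $

In SI units:
  magnesium alloy: σ_y = 160.0 MPa, ρ = 1762 kg/m³, cost = 4.189 $/kg
  polycarbonate: σ_y = 61.90 MPa, ρ = 1208 kg/m³, cost = 4.130 $/kg
  commercially pure titanium: σ_y = 244.0 MPa, ρ = 4530 kg/m³, cost = 20.00 $/kg
  molybdenum: σ_y = 466.0 MPa, ρ = 10300 kg/m³, cost = 37.40 $/kg
  GFRP laminate: σ_y = 294.0 MPa, ρ = 1820 kg/m³, cost = 8.560 $/kg
  PEEK: σ_y = 110.0 MPa, ρ = 1320 kg/m³, cost = 91.80 $/kg
  magnesium alloy: M = 21.7 kN·m per $
  GFRP laminate: M = 18.9 kN·m per $
  polycarbonate: M = 12.4 kN·m per $
  commercially pure titanium: M = 2.69 kN·m per $
  molybdenum: M = 1.21 kN·m per $
  PEEK: M = 0.908 kN·m per $
Magnesium alloy ranks first.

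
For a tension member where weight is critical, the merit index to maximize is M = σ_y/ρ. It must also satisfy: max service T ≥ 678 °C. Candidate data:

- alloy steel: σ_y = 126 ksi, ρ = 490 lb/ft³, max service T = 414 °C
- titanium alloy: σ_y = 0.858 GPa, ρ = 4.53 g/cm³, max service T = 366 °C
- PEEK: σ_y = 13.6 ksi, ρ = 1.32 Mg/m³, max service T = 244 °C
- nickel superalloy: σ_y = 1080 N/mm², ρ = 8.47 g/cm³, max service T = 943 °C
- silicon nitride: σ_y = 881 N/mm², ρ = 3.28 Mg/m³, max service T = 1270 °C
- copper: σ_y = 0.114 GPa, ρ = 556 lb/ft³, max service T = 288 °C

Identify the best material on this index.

silicon nitride

Screen on constraints: max service T ≥ 678 °C. Survivors: nickel superalloy, silicon nitride.
Putting every candidate on a common basis:
  nickel superalloy: σ_y = 1080 MPa, ρ = 8470 kg/m³
  silicon nitride: σ_y = 881.0 MPa, ρ = 3280 kg/m³
  silicon nitride: M = 269 kN·m/kg
  nickel superalloy: M = 128 kN·m/kg
Highest index: silicon nitride.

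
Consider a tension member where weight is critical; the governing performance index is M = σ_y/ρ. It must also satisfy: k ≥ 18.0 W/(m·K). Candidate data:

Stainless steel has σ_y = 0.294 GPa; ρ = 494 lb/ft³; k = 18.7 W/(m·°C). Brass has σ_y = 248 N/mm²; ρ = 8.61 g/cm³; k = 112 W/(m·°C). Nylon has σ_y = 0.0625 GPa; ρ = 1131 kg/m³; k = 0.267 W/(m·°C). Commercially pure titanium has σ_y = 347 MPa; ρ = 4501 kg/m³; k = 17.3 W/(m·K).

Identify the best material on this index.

stainless steel

Screen on constraints: k ≥ 18.0 W/(m·K). Survivors: stainless steel, brass.
After converting to SI:
  stainless steel: σ_y = 294.0 MPa, ρ = 7913 kg/m³
  brass: σ_y = 248.0 MPa, ρ = 8610 kg/m³
  stainless steel: M = 37.2 kN·m/kg
  brass: M = 28.8 kN·m/kg
Stainless steel ranks first.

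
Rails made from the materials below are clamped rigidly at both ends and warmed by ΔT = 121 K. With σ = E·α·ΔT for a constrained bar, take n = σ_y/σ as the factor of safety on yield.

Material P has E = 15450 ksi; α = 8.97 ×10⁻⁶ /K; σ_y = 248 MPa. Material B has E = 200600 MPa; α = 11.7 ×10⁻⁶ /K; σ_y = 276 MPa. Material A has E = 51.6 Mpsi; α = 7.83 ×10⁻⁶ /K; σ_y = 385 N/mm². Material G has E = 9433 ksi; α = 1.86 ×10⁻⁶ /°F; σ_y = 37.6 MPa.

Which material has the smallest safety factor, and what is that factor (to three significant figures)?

Converting E to GPa, α to ×10⁻⁶/K, σ_y to MPa, then σ and n for each:
  material P: E = 106.5, α = 8.97, σ_y = 248.0 → σ = 116 MPa, n = 2.14
  material B: E = 200.6, α = 11.7, σ_y = 276.0 → σ = 284 MPa, n = 0.972
  material A: E = 355.8, α = 7.83, σ_y = 385.0 → σ = 337 MPa, n = 1.14
  material G: E = 65.04, α = 3.35, σ_y = 37.60 → σ = 26.3 MPa, n = 1.43
Smallest n: material B with n = 0.972.

material B, n = 0.972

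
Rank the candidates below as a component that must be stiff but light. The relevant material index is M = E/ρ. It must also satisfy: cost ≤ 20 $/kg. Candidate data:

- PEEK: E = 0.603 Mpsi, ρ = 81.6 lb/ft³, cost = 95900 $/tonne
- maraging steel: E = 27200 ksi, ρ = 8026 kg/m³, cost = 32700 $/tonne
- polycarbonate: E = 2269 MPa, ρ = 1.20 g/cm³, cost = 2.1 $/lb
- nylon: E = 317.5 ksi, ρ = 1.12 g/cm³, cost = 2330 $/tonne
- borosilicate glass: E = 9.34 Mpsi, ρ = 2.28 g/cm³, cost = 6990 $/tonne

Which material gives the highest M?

borosilicate glass

Screen on constraints: cost ≤ 20 $/kg. Survivors: polycarbonate, nylon, borosilicate glass.
Convert each candidate to consistent units, then evaluate M:
  polycarbonate: E = 2.269 GPa, ρ = 1200 kg/m³
  nylon: E = 2.189 GPa, ρ = 1120 kg/m³
  borosilicate glass: E = 64.40 GPa, ρ = 2280 kg/m³
  borosilicate glass: M = 28.2 MN·m/kg
  nylon: M = 1.95 MN·m/kg
  polycarbonate: M = 1.89 MN·m/kg
The maximum is for borosilicate glass.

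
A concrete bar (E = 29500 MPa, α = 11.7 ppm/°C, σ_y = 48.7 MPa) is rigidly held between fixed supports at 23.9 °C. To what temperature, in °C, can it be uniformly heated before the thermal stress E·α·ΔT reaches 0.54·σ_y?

100 °C

E = 29500 MPa = 29.50 GPa.
E·α·ΔT = 26.30 MPa ⇒ ΔT = 26.30 / (29.50×10³ × 11.7×10⁻⁶) = 76.19 K.
T = 23.9 + 76.19 = 100.1 °C.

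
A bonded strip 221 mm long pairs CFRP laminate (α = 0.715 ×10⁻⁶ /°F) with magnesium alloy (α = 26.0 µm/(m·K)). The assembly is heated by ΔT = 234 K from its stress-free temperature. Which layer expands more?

CFRP laminate: α = 0.715×10⁻⁶/°F × 9/5 = 1.29×10⁻⁶/K.
α(CFRP laminate) = 1.29×10⁻⁶/K vs α(magnesium alloy) = 26.0×10⁻⁶/K.
Higher α expands more for the same ΔT: magnesium alloy.

magnesium alloy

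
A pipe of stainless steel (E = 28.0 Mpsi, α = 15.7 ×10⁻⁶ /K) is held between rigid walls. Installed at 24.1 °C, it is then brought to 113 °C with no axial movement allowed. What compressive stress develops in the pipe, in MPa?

E = 28.0 Mpsi = 193.1 GPa.
ΔT = 88.90 K. Constrained thermal stress σ = E·α·ΔT = 193.1×10³ MPa × 15.7×10⁻⁶ × 88.90 = 269 MPa (compressive).

269 MPa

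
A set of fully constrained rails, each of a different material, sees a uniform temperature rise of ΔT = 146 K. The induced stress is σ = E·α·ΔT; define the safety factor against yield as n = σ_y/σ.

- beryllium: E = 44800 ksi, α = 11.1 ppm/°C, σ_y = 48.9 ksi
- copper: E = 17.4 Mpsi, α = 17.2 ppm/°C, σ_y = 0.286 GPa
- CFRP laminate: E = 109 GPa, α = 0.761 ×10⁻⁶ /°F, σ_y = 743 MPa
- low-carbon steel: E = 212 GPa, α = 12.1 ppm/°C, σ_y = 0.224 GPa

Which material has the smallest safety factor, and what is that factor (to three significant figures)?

low-carbon steel, n = 0.598

In consistent units (E in GPa, α in ×10⁻⁶/K, σ_y in MPa):
  beryllium: E = 308.9, α = 11.1, σ_y = 337.2 → σ = 501 MPa, n = 0.674
  copper: E = 120.0, α = 17.2, σ_y = 286.0 → σ = 301 MPa, n = 0.949
  CFRP laminate: E = 109.0, α = 1.37, σ_y = 743.0 → σ = 21.8 MPa, n = 34.1
  low-carbon steel: E = 212.0, α = 12.1, σ_y = 224.0 → σ = 375 MPa, n = 0.598
Smallest n: low-carbon steel with n = 0.598.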